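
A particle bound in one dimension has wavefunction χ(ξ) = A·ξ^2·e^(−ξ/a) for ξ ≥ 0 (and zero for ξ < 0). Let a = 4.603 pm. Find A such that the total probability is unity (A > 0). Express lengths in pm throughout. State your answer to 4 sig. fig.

Normalization requires ∫|χ|² dξ = 1, integrated from 0 to ∞.
With ∫₀^∞ ξ^4 e^(−αξ) dξ = 4!/α^5, carrying out the integral gives A² · 3·a^5/4.
With a = 4.603: A² = 0.00064526 and A = 0.025402.

A ≈ 0.02540 pm^(-5/2)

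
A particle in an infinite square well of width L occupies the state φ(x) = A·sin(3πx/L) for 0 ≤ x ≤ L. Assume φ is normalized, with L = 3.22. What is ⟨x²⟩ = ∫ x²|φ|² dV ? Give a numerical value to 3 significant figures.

By definition ⟨x²⟩ = ∫ x^2 |φ(x)|² dx.
The ratio of the moment integral to the normalization integral gives ⟨x²⟩ = -L^2/(18·π^2) + L^2/3.
Putting L = 3.22 gives 3.398.

⟨x^2⟩ ≈ 3.40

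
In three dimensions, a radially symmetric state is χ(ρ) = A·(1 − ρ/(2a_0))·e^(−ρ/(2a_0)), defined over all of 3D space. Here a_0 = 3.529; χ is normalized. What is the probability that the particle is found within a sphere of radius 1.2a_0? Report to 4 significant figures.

Integrate the radial probability density 4πρ²|χ|² over ρ ≤ 1.2a_0.
A² is fixed by ∫₀^∞ 4πρ²|χ|² dρ = 1, i.e. A² = (8·π·a_0^3)^(−1).
In terms of u = ρ/a_0 (A², 4π and the length scale all cancel between numerator and denominator), P = [∫_{0}^{1.2} u^2·(1 - u/2)^2·e^(-u) du] / [∫_{0}^{∞} u^2·(1 - u/2)^2·e^(-u) du].
An antiderivative of u^2·(1 - u/2)^2·e^(-u) is -(u^4/4 + u^2 + 2·u + 2)·e^(-u); evaluating from 0 to 1.2 gives 2 - 3974·e^(-6/5)/625, while the full integral is 2.
Taking the ratio yields P = 0.042443.

P ≈ 0.04244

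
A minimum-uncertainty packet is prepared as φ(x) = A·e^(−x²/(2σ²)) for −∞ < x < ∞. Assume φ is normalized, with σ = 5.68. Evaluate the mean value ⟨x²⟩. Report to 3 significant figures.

⟨x²⟩ = ∫ x^2 |φ|² dx over the full domain.
Since the A² factors cancel between numerator and denominator, ⟨x²⟩ = σ^2/2.
With σ = 5.68, ⟨x^2⟩ = 16.13.

⟨x^2⟩ ≈ 16.1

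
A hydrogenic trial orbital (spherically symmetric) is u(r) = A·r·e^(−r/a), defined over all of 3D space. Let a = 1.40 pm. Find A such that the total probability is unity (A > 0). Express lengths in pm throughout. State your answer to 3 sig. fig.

A ≈ 0.140 pm^(-5/2)

The normalization condition is ∫|u|² 4πr² dr = 1 from 0 to ∞.
In 3D with spherical symmetry the volume element is 4πr² dr.
Recall ∫₀^∞ r^m e^(−r/β) dr = m!·β^(m+1), ∫|u|² 4πr² dr = A²·(3·π·a^5).
Setting this equal to 1 gives A² = 1/(3·π·a^5).
With a = 1.40: A² = 0.01973 and A = 0.1405.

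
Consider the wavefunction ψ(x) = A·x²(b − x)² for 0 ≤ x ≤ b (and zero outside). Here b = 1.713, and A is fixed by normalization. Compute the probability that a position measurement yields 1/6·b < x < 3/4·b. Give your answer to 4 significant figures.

P ≈ 0.9421

|ψ|² is the probability density, so P = ∫_{1/6·b}^{3/4·b} |ψ|² dx.
With A² fixed by ∫|ψ|² = 1, i.e. A² = (b^9/630)^(−1), substitute and integrate.
In terms of u = x/b (A² and the length scale cancel between numerator and denominator), P = [∫_{1/6}^{3/4} u^4·(1 - u)^4 du] / [∫_{0}^{1} u^4·(1 - u)^4 du].
Using ∫ u^4·(1 - u)^4 du = u^5·(70·u^4 - 315·u^3 + 540·u^2 - 420·u + 126)/630, the numerator is ≈ 0.00149543 and the denominator is 1/630.
Evaluating gives P = 0.94212.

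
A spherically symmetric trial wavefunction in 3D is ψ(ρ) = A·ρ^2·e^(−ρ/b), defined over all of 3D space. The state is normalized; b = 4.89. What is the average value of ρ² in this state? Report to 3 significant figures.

By definition ⟨ρ²⟩ = ∫ ρ^2 |ψ(ρ)|² 4πρ² dρ.
Evaluating both integrals, ⟨ρ²⟩ = 14·b^2.
Putting b = 4.89 gives 334.8.

⟨ρ^2⟩ ≈ 335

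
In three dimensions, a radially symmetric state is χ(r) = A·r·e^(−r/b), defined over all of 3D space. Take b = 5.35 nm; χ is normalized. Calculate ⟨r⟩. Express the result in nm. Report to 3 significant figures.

⟨r⟩ ≈ 13.4 nm

The expectation value is the |χ|²-weighted average of r: ∫ r|χ|² 4πr² dr.
Evaluating both integrals, ⟨r⟩ = 5·b/2.
Putting b = 5.35 gives 13.38.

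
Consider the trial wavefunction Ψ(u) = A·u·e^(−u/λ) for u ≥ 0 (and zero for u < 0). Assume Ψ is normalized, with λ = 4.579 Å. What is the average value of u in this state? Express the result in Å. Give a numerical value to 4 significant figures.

The expectation value is the |Ψ|²-weighted average of u: ∫ u|Ψ|² du.
Recall ∫₀^∞ u^m e^(−u/β) du = m!·β^(m+1), evaluating both integrals, ⟨u⟩ = 3·λ/2.
Putting λ = 4.579 gives 6.8685.

⟨u⟩ ≈ 6.869 Å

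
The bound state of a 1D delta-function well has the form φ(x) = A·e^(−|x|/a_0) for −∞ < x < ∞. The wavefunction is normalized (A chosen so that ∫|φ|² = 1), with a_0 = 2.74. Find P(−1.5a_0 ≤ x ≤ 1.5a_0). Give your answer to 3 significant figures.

P = ∫_{−1.5a_0}^{1.5a_0} |φ(x)|² dx.
The normalization integral ∫|φ|²dx over the whole domain equals a_0·A², and A² cancels in the ratio.
Both integrals are even about x = 0, so only the x ≥ 0 halves are needed (the factors of 2 cancel). Substituting u = x/a_0, A² and the length scale cancel in the ratio: P = ∫_{0}^{1.5} e^(-2·u) du / ∫_{0}^{∞} e^(-2·u) du.
With ∫ e^(-2·u) du = -e^(-2·u)/2 + C, the region integral is 1/2 - e^(-3)/2 and the full one is 1/2.
Evaluating gives P = 0.9502.

P ≈ 0.950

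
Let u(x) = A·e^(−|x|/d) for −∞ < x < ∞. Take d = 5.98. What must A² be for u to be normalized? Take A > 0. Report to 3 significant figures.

The normalization condition is ∫|u|² dx = 1 from −∞ to ∞.
The integral (without the A² prefactor) comes out to d.
Setting this equal to 1 gives A² = 1/(d).
Plugging in d = 5.98 yields A = 0.4089.

A^2 ≈ 0.167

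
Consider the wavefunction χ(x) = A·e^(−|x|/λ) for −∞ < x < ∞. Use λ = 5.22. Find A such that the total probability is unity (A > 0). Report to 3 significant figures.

Require ∫ |χ|² dx = 1 over the whole domain.
Recall ∫₀^∞ x^m e^(−x/β) dx = m!·β^(m+1), the integral (without the A² prefactor) comes out to λ.
Hence A² = 1/[λ].
Substituting λ = 5.22 gives A² = 0.1916, so A = 0.4377.

A ≈ 0.438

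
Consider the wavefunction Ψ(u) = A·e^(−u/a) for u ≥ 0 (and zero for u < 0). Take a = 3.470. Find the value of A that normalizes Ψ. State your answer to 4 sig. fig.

The normalization condition is ∫|Ψ|² du = 1 from 0 to ∞.
The integral (without the A² prefactor) comes out to a/2.
Hence A² = 1/[a/2].
Plugging in a = 3.470 yields A = 0.75919.

A ≈ 0.7592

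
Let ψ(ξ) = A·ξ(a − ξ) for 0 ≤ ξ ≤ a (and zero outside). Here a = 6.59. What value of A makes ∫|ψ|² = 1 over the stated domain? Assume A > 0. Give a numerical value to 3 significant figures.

Normalization requires ∫|ψ|² dξ = 1, integrated from 0 to a.
Expanding the polynomial and integrating term by term, carrying out the integral gives A² · a^5/30.
Hence A² = 1/[a^5/30].
With a = 6.59: A² = 0.002414 and A = 0.04913.

A ≈ 0.0491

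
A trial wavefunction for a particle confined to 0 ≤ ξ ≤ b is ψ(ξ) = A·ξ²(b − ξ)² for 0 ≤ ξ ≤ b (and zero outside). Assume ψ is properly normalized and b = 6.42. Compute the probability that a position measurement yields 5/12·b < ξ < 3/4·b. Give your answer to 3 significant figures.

|ψ|² is the probability density, so P = ∫_{5/12·b}^{3/4·b} |ψ|² dξ.
The normalization integral ∫|ψ|²dξ over the whole domain equals b^9/630·A², and A² cancels in the ratio.
In terms of u = ξ/b (A² and the length scale cancel between numerator and denominator), P = [∫_{5/12}^{3/4} u^4·(1 - u)^4 du] / [∫_{0}^{1} u^4·(1 - u)^4 du].
Using ∫ u^4·(1 - u)^4 du = u^5·(70·u^4 - 315·u^3 + 540·u^2 - 420·u + 126)/630, the numerator is ≈ 0.0010298 and the denominator is 1/630.
This works out to P = 0.6487.

P ≈ 0.649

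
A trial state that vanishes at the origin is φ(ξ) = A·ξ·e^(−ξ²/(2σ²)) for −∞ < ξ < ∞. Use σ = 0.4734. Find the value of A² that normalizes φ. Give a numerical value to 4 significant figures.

The normalization condition is ∫|φ|² dξ = 1 from −∞ to ∞.
The integral (without the A² prefactor) comes out to √(π)·σ^3/2.
Setting this equal to 1 gives A² = 1/(√(π)·σ^3/2).
Plugging in σ = 0.4734 yields A = 3.2613.

A^2 ≈ 10.64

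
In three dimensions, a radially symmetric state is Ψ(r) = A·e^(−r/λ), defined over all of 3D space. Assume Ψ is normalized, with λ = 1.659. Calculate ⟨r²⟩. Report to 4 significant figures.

By definition ⟨r²⟩ = ∫ r^2 |Ψ(r)|² 4πr² dr.
Recall ∫₀^∞ r^m e^(−r/β) dr = m!·β^(m+1), evaluating both integrals, ⟨r²⟩ = 3·λ^2.
With λ = 1.659, ⟨r^2⟩ = 8.2568.

⟨r^2⟩ ≈ 8.257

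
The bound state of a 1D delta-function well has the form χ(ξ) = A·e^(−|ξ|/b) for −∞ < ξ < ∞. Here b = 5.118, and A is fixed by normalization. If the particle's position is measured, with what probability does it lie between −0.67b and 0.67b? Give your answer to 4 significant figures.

P = ∫_{−0.67b}^{0.67b} |χ(ξ)|² dξ.
With A² fixed by ∫|χ|² = 1, i.e. A² = (b)^(−1), substitute and integrate.
Both integrals are even about ξ = 0, so only the ξ ≥ 0 halves are needed (the factors of 2 cancel). Substituting u = ξ/b, A² and the length scale cancel in the ratio: P = ∫_{0}^{0.67} e^(-2·u) du / ∫_{0}^{∞} e^(-2·u) du.
Using ∫ e^(-2·u) du = -e^(-2·u)/2, the numerator is 1/2 - e^(-67/50)/2 and the denominator is 1/2.
The result is P = 0.73815.

P ≈ 0.7382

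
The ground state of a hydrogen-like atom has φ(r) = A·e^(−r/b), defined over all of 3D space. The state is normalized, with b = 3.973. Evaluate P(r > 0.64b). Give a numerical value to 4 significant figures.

Integrate the radial probability density 4πr²|φ|² over r > 0.64b.
Normalization gives A² = 1/(π·b^3).
Let u = r/b; then A², 4π and the length scale all cancel, so P = ∫_{0.64}^{∞} u^2·e^(-2·u) du ÷ ∫_{0}^{∞} u^2·e^(-2·u) du.
Using ∫ u^2·e^(-2·u) du = -(2·u^2 + 2·u + 1)·e^(-2·u)/4, the numerator is 1937·e^(-32/25)/2500 and the denominator is 1/4.
This evaluates to P = 0.86169.

P ≈ 0.8617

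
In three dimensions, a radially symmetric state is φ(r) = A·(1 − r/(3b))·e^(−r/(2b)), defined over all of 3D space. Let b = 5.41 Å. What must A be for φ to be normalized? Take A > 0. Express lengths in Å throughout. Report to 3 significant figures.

A ≈ 0.0275 Å^(-3/2)

Normalization requires ∫|φ|² 4πr² dr = 1, integrated from 0 to ∞.
(Spherical symmetry: dV = 4πr² dr.)
With ∫₀^∞ r^4 e^(−αr) dr = 4!/α^5, with φ = A·(1 − r/(3b))·e^(−r/(2b)), the integral evaluates to A²·[8·π·b^3/3].
Hence A² = 1/[8·π·b^3/3].
Substituting b = 5.41 gives A² = 0.0007539, so A = 0.02746.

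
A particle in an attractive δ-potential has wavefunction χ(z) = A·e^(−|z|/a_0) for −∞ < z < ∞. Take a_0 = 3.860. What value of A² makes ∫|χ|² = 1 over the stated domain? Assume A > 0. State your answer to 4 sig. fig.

A^2 ≈ 0.2591

We need A² ∫|f|² dz = 1, taking the integral from −∞ to ∞.
Using ∫₀^∞ zⁿ e^(−αz) dz = n!/αⁿ⁺¹, with χ = A·e^(−|z|/a_0), the integral evaluates to A²·[a_0].
With a_0 = 3.860: A² = 0.25907 and A = 0.50899.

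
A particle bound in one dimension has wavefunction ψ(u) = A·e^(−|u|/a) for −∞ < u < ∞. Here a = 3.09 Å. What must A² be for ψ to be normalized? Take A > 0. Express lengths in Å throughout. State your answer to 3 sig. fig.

The normalization condition is ∫|ψ|² du = 1 from −∞ to ∞.
Using ∫₀^∞ uⁿ e^(−αu) du = n!/αⁿ⁺¹, carrying out the integral gives A² · a.
Substituting a = 3.09 gives A² = 0.3236, so A = 0.5689.

A^2 ≈ 0.324 Å^(-1)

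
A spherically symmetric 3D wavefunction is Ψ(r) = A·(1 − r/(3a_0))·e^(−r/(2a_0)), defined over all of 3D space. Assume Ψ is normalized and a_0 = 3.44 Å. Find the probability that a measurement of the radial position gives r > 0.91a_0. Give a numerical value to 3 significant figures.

P ≈ 0.880

With dV = 4πr²dr, the probability is ∫|Ψ|² dV over r > 0.91a_0.
A² is fixed by ∫₀^∞ 4πr²|Ψ|² dr = 1, i.e. A² = (8·π·a_0^3/3)^(−1).
In terms of u = r/a_0 (A², 4π and the length scale all cancel between numerator and denominator), P = [∫_{0.91}^{∞} u^2·(1 - u/3)^2·e^(-u) du] / [∫_{0}^{∞} u^2·(1 - u/3)^2·e^(-u) du].
Using ∫ u^2·(1 - u/3)^2·e^(-u) du = (-u^4 + 2·u^3 - 3·u^2 - 6·u - 6)·e^(-u)/9, the numerator is ≈ 0.58692 and the denominator is 2/3.
The region integral divided by the full integral gives P = 0.8804.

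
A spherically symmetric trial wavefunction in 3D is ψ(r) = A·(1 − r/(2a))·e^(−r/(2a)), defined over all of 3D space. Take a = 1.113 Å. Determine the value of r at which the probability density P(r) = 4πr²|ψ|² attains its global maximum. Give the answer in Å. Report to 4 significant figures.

r ≈ 5.828 Å

Differentiate P(r) = 4πr²|ψ|² with respect to r and set to zero.
Solving yields r = a·(√(5) + 3).
With a = 1.113, the most probable radial distance is 5.8277 Å.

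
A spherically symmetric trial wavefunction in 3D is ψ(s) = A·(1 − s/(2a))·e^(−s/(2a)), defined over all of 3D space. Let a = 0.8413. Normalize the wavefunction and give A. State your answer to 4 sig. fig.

Require ∫ |ψ|² 4πs² ds = 1 over the whole domain.
With ∫₀^∞ s^4 e^(−αs) ds = 4!/α^5, with ψ = A·(1 − s/(2a))·e^(−s/(2a)), the integral evaluates to A²·[8·π·a^3].
Setting this equal to 1 gives A² = 1/(8·π·a^3).
With a = 0.8413: A² = 0.066820 and A = 0.25850.

A ≈ 0.2585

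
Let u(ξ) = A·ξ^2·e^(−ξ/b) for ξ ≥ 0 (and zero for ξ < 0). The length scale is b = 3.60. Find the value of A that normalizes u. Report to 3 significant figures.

A ≈ 0.0470

We need A² ∫|f|² dξ = 1, taking the integral from 0 to ∞.
Using ∫₀^∞ ξⁿ e^(−αξ) dξ = n!/αⁿ⁺¹, carrying out the integral gives A² · 3·b^5/4.
Hence A² = 1/[3·b^5/4].
Plugging in b = 3.60 yields A = 0.04696.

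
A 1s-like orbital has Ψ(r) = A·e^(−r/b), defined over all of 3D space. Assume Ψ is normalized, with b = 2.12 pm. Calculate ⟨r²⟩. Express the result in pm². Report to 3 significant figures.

⟨r^2⟩ ≈ 13.5 pm^2

By definition ⟨r²⟩ = ∫ r^2 |Ψ(r)|² 4πr² dr.
Evaluating both integrals, ⟨r²⟩ = 3·b^2.
With b = 2.12, ⟨r^2⟩ = 13.48.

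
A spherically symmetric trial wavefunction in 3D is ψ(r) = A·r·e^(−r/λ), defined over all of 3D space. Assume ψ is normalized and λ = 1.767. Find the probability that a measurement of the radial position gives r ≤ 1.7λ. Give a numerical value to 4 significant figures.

With dV = 4πr²dr, the probability is ∫|ψ|² dV over r ≤ 1.7λ.
The full normalization integral is A²·[3·π·λ^5] = 1, fixing A².
Substituting u = r/λ, A², 4π and the length scale all cancel in the ratio: P = ∫_{0}^{1.7} u^4·e^(-2·u) du / ∫_{0}^{∞} u^4·e^(-2·u) du.
With ∫ u^4·e^(-2·u) du = -(u^4/2 + u^3 + 3·u^2/2 + 3·u/2 + 3/4)·e^(-2·u) + C, the region integral is ≈ 0.191864 and the full one is 3/4.
The region integral divided by the full integral gives P = 0.25582.

P ≈ 0.2558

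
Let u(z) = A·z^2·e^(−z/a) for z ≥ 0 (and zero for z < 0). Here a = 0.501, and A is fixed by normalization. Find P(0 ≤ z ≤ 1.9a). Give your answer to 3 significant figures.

P = ∫_{0}^{1.9a} |u(z)|² dz.
The normalization integral ∫|u|²dz over the whole domain equals 3·a^5/4·A², and A² cancels in the ratio.
Let t = z/a; then A² and the length scale cancel, so P = ∫_{0}^{1.9} t^4·e^(-2·t) dt ÷ ∫_{0}^{∞} t^4·e^(-2·t) dt.
An antiderivative of t^4·e^(-2·t) is -(t^4/2 + t^3 + 3·t^2/2 + 3·t/2 + 3/4)·e^(-2·t); evaluating from 0 to 1.9 gives ≈ 0.24912, while the full integral is 3/4.
The result is P = 0.3322.

P ≈ 0.332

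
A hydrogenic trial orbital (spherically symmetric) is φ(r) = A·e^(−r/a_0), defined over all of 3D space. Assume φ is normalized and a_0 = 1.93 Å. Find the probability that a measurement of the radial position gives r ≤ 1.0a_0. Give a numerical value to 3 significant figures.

With dV = 4πr²dr, the probability is ∫|φ|² dV over r ≤ 1.0a_0.
A² is fixed by ∫₀^∞ 4πr²|φ|² dr = 1, i.e. A² = (π·a_0^3)^(−1).
In terms of u = r/a_0 (A², 4π and the length scale all cancel between numerator and denominator), P = [∫_{0}^{1.0} u^2·e^(-2·u) du] / [∫_{0}^{∞} u^2·e^(-2·u) du].
Using ∫ u^2·e^(-2·u) du = -(2·u^2 + 2·u + 1)·e^(-2·u)/4, the numerator is 1/4 - 5·e^(-2)/4 and the denominator is 1/4.
Taking the ratio yields P = 0.3233.

P ≈ 0.323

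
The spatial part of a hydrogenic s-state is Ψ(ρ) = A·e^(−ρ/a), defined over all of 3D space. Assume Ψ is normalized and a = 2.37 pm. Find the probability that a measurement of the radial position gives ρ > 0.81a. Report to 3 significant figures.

P ≈ 0.778

Integrate the radial probability density 4πρ²|Ψ|² over ρ > 0.81a.
A² is fixed by ∫₀^∞ 4πρ²|Ψ|² dρ = 1, i.e. A² = (π·a^3)^(−1).
In terms of u = ρ/a (A², 4π and the length scale all cancel between numerator and denominator), P = [∫_{0.81}^{∞} u^2·e^(-2·u) du] / [∫_{0}^{∞} u^2·e^(-2·u) du].
With ∫ u^2·e^(-2·u) du = -(2·u^2 + 2·u + 1)·e^(-2·u)/4 + C, the region integral is ≈ 0.19454 and the full one is 1/4.
This evaluates to P = 0.7782.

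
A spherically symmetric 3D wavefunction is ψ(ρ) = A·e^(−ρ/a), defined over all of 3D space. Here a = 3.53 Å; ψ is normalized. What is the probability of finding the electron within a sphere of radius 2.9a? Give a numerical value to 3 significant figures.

Integrate the radial probability density 4πρ²|ψ|² over ρ ≤ 2.9a.
A² is fixed by ∫₀^∞ 4πρ²|ψ|² dρ = 1, i.e. A² = (π·a^3)^(−1).
Let u = ρ/a; then A², 4π and the length scale all cancel, so P = ∫_{0}^{2.9} u^2·e^(-2·u) du ÷ ∫_{0}^{∞} u^2·e^(-2·u) du.
An antiderivative of u^2·e^(-2·u) is -(2·u^2 + 2·u + 1)·e^(-2·u)/4; evaluating from 0 to 2.9 gives 1/4 - 1181·e^(-29/5)/200, while the full integral is 1/4.
This evaluates to P = 0.9285.

P ≈ 0.928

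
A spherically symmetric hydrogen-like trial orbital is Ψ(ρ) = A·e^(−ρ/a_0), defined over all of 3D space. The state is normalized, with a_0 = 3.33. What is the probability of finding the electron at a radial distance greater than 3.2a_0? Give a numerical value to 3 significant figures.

P ≈ 0.0463

With dV = 4πρ²dρ, the probability is ∫|Ψ|² dV over ρ > 3.2a_0.
The full normalization integral is A²·[π·a_0^3] = 1, fixing A².
In terms of u = ρ/a_0 (A², 4π and the length scale all cancel between numerator and denominator), P = [∫_{3.2}^{∞} u^2·e^(-2·u) du] / [∫_{0}^{∞} u^2·e^(-2·u) du].
Using ∫ u^2·e^(-2·u) du = -(2·u^2 + 2·u + 1)·e^(-2·u)/4, the numerator is 697·e^(-32/5)/100 and the denominator is 1/4.
This evaluates to P = 0.04632.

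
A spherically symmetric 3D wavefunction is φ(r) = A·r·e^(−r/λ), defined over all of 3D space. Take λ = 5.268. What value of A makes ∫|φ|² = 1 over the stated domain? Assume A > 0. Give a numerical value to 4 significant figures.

We need A² ∫|f|² 4πr² dr = 1, taking the integral from 0 to ∞.
Using ∫₀^∞ rⁿ e^(−αr) dr = n!/αⁿ⁺¹, ∫|φ|² 4πr² dr = A²·(3·π·λ^5).
With λ = 5.268: A² = 0.000026152 and A = 0.0051139.

A ≈ 0.005114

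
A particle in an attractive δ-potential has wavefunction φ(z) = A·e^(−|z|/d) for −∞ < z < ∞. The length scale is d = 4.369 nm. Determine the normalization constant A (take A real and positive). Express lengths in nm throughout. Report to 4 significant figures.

Normalization requires ∫|φ|² dz = 1, integrated from −∞ to ∞.
Carrying out the integral gives A² · d.
Setting this equal to 1 gives A² = 1/(d).
With d = 4.369: A² = 0.22889 and A = 0.47842.

A ≈ 0.4784 nm^(-1/2)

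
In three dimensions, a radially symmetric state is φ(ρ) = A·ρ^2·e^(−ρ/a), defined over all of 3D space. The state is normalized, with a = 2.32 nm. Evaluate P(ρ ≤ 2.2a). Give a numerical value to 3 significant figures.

P ≈ 0.156

P = ∫ |φ|² 4πρ² dρ over ρ ≤ 2.2a.
A² is fixed by ∫₀^∞ 4πρ²|φ|² dρ = 1, i.e. A² = (45·π·a^7/2)^(−1).
Substituting u = ρ/a, A², 4π and the length scale all cancel in the ratio: P = ∫_{0}^{2.2} u^6·e^(-2·u) du / ∫_{0}^{∞} u^6·e^(-2·u) du.
An antiderivative of u^6·e^(-2·u) is -(4·u^6 + 12·u^5 + 30·u^4 + 60·u^3 + 90·u^2 + 90·u + 45)·e^(-2·u)/8; evaluating from 0 to 2.2 gives ≈ 0.87950, while the full integral is 45/8.
Taking the ratio yields P = 0.1564.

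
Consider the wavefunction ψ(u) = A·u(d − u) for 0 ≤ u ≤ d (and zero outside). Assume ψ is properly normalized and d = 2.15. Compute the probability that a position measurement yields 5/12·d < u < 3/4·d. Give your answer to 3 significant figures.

P ≈ 0.550

The probability is P = ∫ |ψ|² du over [5/12·d, 3/4·d].
With A² fixed by ∫|ψ|² = 1, i.e. A² = (d^5/30)^(−1), substitute and integrate.
In terms of t = u/d (A² and the length scale cancel between numerator and denominator), P = [∫_{5/12}^{3/4} t^2·(1 - t)^2 dt] / [∫_{0}^{1} t^2·(1 - t)^2 dt].
An antiderivative of t^2·(1 - t)^2 is t^3·(6·t^2 - 15·t + 10)/30; evaluating from 5/12 to 3/4 gives ≈ 0.018329, while the full integral is 1/30.
The result is P = 0.5499.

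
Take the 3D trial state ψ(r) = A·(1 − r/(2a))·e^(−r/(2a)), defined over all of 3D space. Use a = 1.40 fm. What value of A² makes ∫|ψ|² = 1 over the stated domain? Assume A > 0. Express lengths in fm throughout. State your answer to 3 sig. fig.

Require ∫ |ψ|² 4πr² dr = 1 over the whole domain.
In 3D with spherical symmetry the volume element is 4πr² dr.
Using ∫₀^∞ rⁿ e^(−αr) dr = n!/αⁿ⁺¹, with ψ = A·(1 − r/(2a))·e^(−r/(2a)), the integral evaluates to A²·[8·π·a^3].
Hence A² = 1/[8·π·a^3].
With a = 1.40: A² = 0.01450 and A = 0.1204.

A^2 ≈ 0.0145 fm^(-3)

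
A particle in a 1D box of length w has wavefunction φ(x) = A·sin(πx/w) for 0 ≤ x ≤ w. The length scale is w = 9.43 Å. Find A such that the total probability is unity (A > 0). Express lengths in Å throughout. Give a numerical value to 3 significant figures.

A ≈ 0.461 Å^(-1/2)

We need A² ∫|f|² dx = 1, taking the integral from 0 to w.
Using sin²θ = (1 − cos 2θ)/2, ∫|φ|² dx = A²·(w/2).
Substituting w = 9.43 gives A² = 0.2121, so A = 0.4605.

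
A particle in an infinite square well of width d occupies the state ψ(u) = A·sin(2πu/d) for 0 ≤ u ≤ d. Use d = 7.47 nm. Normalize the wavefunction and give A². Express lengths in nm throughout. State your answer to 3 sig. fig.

A^2 ≈ 0.268 nm^(-1)

Require ∫ |ψ|² du = 1 over the whole domain.
With ψ = A·sin(2πu/d), the integral evaluates to A²·[d/2].
Plugging in d = 7.47 yields A = 0.5174.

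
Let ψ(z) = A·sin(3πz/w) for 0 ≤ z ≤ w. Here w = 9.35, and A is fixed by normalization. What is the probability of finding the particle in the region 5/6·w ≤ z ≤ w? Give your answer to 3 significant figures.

P ≈ 0.167

P = ∫_{5/6·w}^{w} |ψ(z)|² dz.
The normalization integral ∫|ψ|²dz over the whole domain equals w/2·A², and A² cancels in the ratio.
Substituting u = z/w, A² and the length scale cancel in the ratio: P = ∫_{5/6}^{1} sin(3·π·u)^2 du / ∫_{0}^{1} sin(3·π·u)^2 du.
An antiderivative of sin(3·π·u)^2 is u/2 - sin(6·π·u)/(12·π); evaluating from 5/6 to 1 gives 1/12, while the full integral is 1/2.
Evaluating gives P = 1/6.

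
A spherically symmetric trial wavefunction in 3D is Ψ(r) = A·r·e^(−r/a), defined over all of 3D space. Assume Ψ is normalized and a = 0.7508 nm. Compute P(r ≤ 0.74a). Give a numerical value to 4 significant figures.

With dV = 4πr²dr, the probability is ∫|Ψ|² dV over r ≤ 0.74a.
The full normalization integral is A²·[3·π·a^5] = 1, fixing A².
Let u = r/a; then A², 4π and the length scale all cancel, so P = ∫_{0}^{0.74} u^4·e^(-2·u) du ÷ ∫_{0}^{∞} u^4·e^(-2·u) du.
Using ∫ u^4·e^(-2·u) du = -(u^4/2 + u^3 + 3·u^2/2 + 3·u/2 + 3/4)·e^(-2·u), the numerator is ≈ 0.0132377 and the denominator is 3/4.
This evaluates to P = 0.017650.

P ≈ 0.01765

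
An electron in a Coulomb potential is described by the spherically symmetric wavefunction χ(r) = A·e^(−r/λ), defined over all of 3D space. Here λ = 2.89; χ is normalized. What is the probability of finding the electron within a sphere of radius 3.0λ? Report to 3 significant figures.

P = ∫ |χ|² 4πr² dr over r ≤ 3.0λ.
Normalization gives A² = 1/(π·λ^3).
Let u = r/λ; then A², 4π and the length scale all cancel, so P = ∫_{0}^{3.0} u^2·e^(-2·u) du ÷ ∫_{0}^{∞} u^2·e^(-2·u) du.
An antiderivative of u^2·e^(-2·u) is -(2·u^2 + 2·u + 1)·e^(-2·u)/4; evaluating from 0 to 3.0 gives 1/4 - 25·e^(-6)/4, while the full integral is 1/4.
This evaluates to P = 0.9380.

P ≈ 0.938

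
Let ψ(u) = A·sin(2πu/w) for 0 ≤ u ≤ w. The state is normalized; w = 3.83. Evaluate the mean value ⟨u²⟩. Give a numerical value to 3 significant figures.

The expectation value is the |ψ|²-weighted average of u^2: ∫ u^2|ψ|² du.
With ∫₀^w sin²(nπu/w) du = w/2, the ratio of the moment integral to the normalization integral gives ⟨u²⟩ = -w^2/(8·π^2) + w^2/3.
With w = 3.83, ⟨u^2⟩ = 4.704.

⟨u^2⟩ ≈ 4.70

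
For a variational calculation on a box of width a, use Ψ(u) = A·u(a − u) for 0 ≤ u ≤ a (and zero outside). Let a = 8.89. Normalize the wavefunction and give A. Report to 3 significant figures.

Require ∫ |Ψ|² du = 1 over the whole domain.
Expanding the polynomial and integrating term by term, the integral (without the A² prefactor) comes out to a^5/30.
Setting this equal to 1 gives A² = 1/(a^5/30).
Substituting a = 8.89 gives A² = 0.0005403, so A = 0.02324.

A ≈ 0.0232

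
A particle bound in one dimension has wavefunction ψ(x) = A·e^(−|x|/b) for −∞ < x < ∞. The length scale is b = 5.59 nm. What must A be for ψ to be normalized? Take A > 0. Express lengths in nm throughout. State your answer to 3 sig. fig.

A ≈ 0.423 nm^(-1/2)

Require ∫ |ψ|² dx = 1 over the whole domain.
Carrying out the integral gives A² · b.
So A² = (b)^(−1).
Substituting b = 5.59 gives A² = 0.1789, so A = 0.4230.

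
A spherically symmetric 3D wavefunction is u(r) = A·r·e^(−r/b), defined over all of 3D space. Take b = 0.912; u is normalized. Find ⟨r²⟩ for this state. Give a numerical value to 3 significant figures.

⟨r^2⟩ ≈ 6.24

⟨r²⟩ = ∫ r^2 |u|² 4πr² dr over the full domain.
Using ∫₀^∞ rⁿ e^(−αr) dr = n!/αⁿ⁺¹, the ratio of the moment integral to the normalization integral gives ⟨r²⟩ = 15·b^2/2.
Putting b = 0.912 gives 6.238.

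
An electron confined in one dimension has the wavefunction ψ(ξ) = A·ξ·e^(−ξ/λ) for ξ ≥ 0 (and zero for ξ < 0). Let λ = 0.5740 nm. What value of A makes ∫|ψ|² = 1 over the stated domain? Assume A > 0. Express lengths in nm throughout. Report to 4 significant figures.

A ≈ 4.599 nm^(-3/2)

Require ∫ |ψ|² dξ = 1 over the whole domain.
With ∫₀^∞ ξ^2 e^(−αξ) dξ = 2!/α^3, with ψ = A·ξ·e^(−ξ/λ), the integral evaluates to A²·[λ^3/4].
Setting this equal to 1 gives A² = 1/(λ^3/4).
With λ = 0.5740: A² = 21.151 and A = 4.5990.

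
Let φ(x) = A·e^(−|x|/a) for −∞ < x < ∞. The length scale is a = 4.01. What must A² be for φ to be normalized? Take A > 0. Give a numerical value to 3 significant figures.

We need A² ∫|f|² dx = 1, taking the integral from −∞ to ∞.
Carrying out the integral gives A² · a.
Setting this equal to 1 gives A² = 1/(a).
With a = 4.01: A² = 0.2494 and A = 0.4994.

A^2 ≈ 0.249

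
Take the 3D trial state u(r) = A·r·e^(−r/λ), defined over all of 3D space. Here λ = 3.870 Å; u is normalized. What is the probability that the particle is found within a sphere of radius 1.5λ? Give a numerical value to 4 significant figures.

Integrate the radial probability density 4πr²|u|² over r ≤ 1.5λ.
The full normalization integral is A²·[3·π·λ^5] = 1, fixing A².
Let t = r/λ; then A², 4π and the length scale all cancel, so P = ∫_{0}^{1.5} t^4·e^(-2·t) dt ÷ ∫_{0}^{∞} t^4·e^(-2·t) dt.
With ∫ t^4·e^(-2·t) dt = -(t^4/2 + t^3 + 3·t^2/2 + 3·t/2 + 3/4)·e^(-2·t) + C, the region integral is 3/4 - 393·e^(-3)/32 and the full one is 3/4.
This evaluates to P = 0.18474.

P ≈ 0.1847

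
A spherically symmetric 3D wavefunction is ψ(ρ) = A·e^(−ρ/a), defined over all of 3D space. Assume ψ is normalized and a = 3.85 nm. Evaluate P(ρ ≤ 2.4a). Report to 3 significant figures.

P ≈ 0.857

With dV = 4πρ²dρ, the probability is ∫|ψ|² dV over ρ ≤ 2.4a.
Normalization gives A² = 1/(π·a^3).
Let u = ρ/a; then A², 4π and the length scale all cancel, so P = ∫_{0}^{2.4} u^2·e^(-2·u) du ÷ ∫_{0}^{∞} u^2·e^(-2·u) du.
An antiderivative of u^2·e^(-2·u) is -(2·u^2 + 2·u + 1)·e^(-2·u)/4; evaluating from 0 to 2.4 gives 1/4 - 433·e^(-24/5)/100, while the full integral is 1/4.
Taking the ratio yields P = 0.8575.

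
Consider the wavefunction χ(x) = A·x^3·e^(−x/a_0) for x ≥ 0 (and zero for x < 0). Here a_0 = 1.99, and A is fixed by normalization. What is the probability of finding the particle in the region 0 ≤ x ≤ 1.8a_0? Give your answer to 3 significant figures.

P = ∫_{0}^{1.8a_0} |χ(x)|² dx.
Since A² = 1/(45·a_0^7/8), this is the region integral divided by the full normalization integral.
In terms of u = x/a_0 (A² and the length scale cancel between numerator and denominator), P = [∫_{0}^{1.8} u^6·e^(-2·u) du] / [∫_{0}^{∞} u^6·e^(-2·u) du].
Using ∫ u^6·e^(-2·u) du = -(4·u^6 + 12·u^5 + 30·u^4 + 60·u^3 + 90·u^2 + 90·u + 45)·e^(-2·u)/8, the numerator is ≈ 0.41216 and the denominator is 45/8.
Taking the ratio, P = 0.07327.

P ≈ 0.0733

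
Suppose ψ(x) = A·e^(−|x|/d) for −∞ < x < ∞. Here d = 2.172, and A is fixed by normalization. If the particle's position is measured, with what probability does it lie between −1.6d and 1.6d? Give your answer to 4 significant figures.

P ≈ 0.9592

|ψ|² is the probability density, so P = ∫_{−1.6d}^{1.6d} |ψ|² dx.
The normalization integral ∫|ψ|²dx over the whole domain equals d·A², and A² cancels in the ratio.
Both integrals are even about x = 0, so only the x ≥ 0 halves are needed (the factors of 2 cancel). Substituting u = x/d, A² and the length scale cancel in the ratio: P = ∫_{0}^{1.6} e^(-2·u) du / ∫_{0}^{∞} e^(-2·u) du.
An antiderivative of e^(-2·u) is -e^(-2·u)/2; evaluating from 0 to 1.6 gives 1/2 - e^(-16/5)/2, while the full integral is 1/2.
The result is P = 0.95924.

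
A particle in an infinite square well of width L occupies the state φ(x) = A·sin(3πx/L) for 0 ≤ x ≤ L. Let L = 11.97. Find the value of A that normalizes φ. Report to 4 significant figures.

A ≈ 0.4088

Normalization requires ∫|φ|² dx = 1, integrated from 0 to L.
The integral (without the A² prefactor) comes out to L/2.
Hence A² = 1/[L/2].
Plugging in L = 11.97 yields A = 0.40876.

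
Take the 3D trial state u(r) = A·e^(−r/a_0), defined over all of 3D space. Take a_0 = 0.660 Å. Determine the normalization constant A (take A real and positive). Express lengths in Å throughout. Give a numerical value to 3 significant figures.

Normalization requires ∫|u|² 4πr² dr = 1, integrated from 0 to ∞.
(Spherical symmetry: dV = 4πr² dr.)
∫|u|² 4πr² dr = A²·(π·a_0^3).
So A² = (π·a_0^3)^(−1).
Substituting a_0 = 0.660 gives A² = 1.107, so A = 1.052.

A ≈ 1.05 Å^(-3/2)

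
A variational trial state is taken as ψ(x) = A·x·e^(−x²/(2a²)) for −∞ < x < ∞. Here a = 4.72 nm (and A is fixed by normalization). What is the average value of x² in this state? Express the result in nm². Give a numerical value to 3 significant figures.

By definition ⟨x²⟩ = ∫ x^2 |ψ(x)|² dx.
Evaluating both integrals, ⟨x²⟩ = 3·a^2/2.
Putting a = 4.72 gives 33.42.

⟨x^2⟩ ≈ 33.4 nm^2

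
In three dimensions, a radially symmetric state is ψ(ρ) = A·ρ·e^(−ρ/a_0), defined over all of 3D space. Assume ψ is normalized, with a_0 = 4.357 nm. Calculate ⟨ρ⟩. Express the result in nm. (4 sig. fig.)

⟨ρ⟩ ≈ 10.89 nm

The expectation value is the |ψ|²-weighted average of ρ: ∫ ρ|ψ|² 4πρ² dρ.
Using ∫₀^∞ ρⁿ e^(−αρ) dρ = n!/αⁿ⁺¹, the ratio of the moment integral to the normalization integral gives ⟨ρ⟩ = 5·a_0/2.
Putting a_0 = 4.357 gives 10.893.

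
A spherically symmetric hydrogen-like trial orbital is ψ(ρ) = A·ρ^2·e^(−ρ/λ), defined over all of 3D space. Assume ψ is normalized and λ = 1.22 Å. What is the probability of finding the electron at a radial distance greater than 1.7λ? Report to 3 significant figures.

P ≈ 0.942

P = ∫ |ψ|² 4πρ² dρ over ρ > 1.7λ.
Normalization gives A² = 1/(45·π·λ^7/2).
Substituting u = ρ/λ, A², 4π and the length scale all cancel in the ratio: P = ∫_{1.7}^{∞} u^6·e^(-2·u) du / ∫_{0}^{∞} u^6·e^(-2·u) du.
With ∫ u^6·e^(-2·u) du = -(4·u^6 + 12·u^5 + 30·u^4 + 60·u^3 + 90·u^2 + 90·u + 45)·e^(-2·u)/8 + C, the region integral is ≈ 5.2996 and the full one is 45/8.
Taking the ratio yields P = 0.9421.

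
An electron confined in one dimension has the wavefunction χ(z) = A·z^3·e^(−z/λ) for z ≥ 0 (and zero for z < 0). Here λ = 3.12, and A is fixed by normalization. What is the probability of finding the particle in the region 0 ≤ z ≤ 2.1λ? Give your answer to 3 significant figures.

The probability is P = ∫ |χ|² dz over [0, 2.1λ].
The normalization integral ∫|χ|²dz over the whole domain equals 45·λ^7/8·A², and A² cancels in the ratio.
Let u = z/λ; then A² and the length scale cancel, so P = ∫_{0}^{2.1} u^6·e^(-2·u) du ÷ ∫_{0}^{∞} u^6·e^(-2·u) du.
An antiderivative of u^6·e^(-2·u) is -(4·u^6 + 12·u^5 + 30·u^4 + 60·u^3 + 90·u^2 + 90·u + 45)·e^(-2·u)/8; evaluating from 0 to 2.1 gives ≈ 0.74552, while the full integral is 45/8.
Evaluating gives P = 0.1325.

P ≈ 0.133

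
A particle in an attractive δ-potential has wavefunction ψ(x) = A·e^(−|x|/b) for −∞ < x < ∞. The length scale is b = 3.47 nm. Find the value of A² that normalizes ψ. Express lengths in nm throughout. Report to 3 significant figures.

Normalization requires ∫|ψ|² dx = 1, integrated from −∞ to ∞.
Recall ∫₀^∞ x^m e^(−x/β) dx = m!·β^(m+1), the integral (without the A² prefactor) comes out to b.
With b = 3.47: A² = 0.2882 and A = 0.5368.

A^2 ≈ 0.288 nm^(-1)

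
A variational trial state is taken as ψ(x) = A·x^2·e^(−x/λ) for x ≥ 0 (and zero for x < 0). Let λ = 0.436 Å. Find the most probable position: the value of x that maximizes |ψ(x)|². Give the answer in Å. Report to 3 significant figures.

Differentiate |ψ(x)|² with respect to x and set to zero.
Solving yields x = 2·λ.
With λ = 0.436, the most probable position is 0.8720 Å.

x ≈ 0.872 Å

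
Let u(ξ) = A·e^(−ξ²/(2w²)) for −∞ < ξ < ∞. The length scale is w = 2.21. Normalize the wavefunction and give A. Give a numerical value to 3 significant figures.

A ≈ 0.505

Normalization requires ∫|u|² dξ = 1, integrated from −∞ to ∞.
∫|u|² dξ = A²·(√(π)·w).
Plugging in w = 2.21 yields A = 0.5053.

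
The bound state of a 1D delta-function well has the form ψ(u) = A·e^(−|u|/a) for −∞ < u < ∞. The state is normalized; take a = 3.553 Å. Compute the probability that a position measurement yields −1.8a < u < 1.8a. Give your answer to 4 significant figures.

P ≈ 0.9727

P = ∫_{−1.8a}^{1.8a} |ψ(u)|² du.
Since A² = 1/(a), this is the region integral divided by the full normalization integral.
By symmetry take twice the u ≥ 0 contribution in numerator and denominator; the 2's cancel. Substituting t = u/a, A² and the length scale cancel in the ratio: P = ∫_{0}^{1.8} e^(-2·t) dt / ∫_{0}^{∞} e^(-2·t) dt.
An antiderivative of e^(-2·t) is -e^(-2·t)/2; evaluating from 0 to 1.8 gives 1/2 - e^(-18/5)/2, while the full integral is 1/2.
The result is P = 0.97268.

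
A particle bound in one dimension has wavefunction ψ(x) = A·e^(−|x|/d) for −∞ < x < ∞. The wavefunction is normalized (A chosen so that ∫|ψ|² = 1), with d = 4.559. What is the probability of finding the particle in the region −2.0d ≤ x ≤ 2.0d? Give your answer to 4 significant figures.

P ≈ 0.9817

|ψ|² is the probability density, so P = ∫_{−2.0d}^{2.0d} |ψ|² dx.
The normalization integral ∫|ψ|²dx over the whole domain equals d·A², and A² cancels in the ratio.
Both integrals are even about x = 0, so only the x ≥ 0 halves are needed (the factors of 2 cancel). Substituting u = x/d, A² and the length scale cancel in the ratio: P = ∫_{0}^{2.0} e^(-2·u) du / ∫_{0}^{∞} e^(-2·u) du.
An antiderivative of e^(-2·u) is -e^(-2·u)/2; evaluating from 0 to 2.0 gives 1/2 - e^(-4)/2, while the full integral is 1/2.
The result is P = 0.98168.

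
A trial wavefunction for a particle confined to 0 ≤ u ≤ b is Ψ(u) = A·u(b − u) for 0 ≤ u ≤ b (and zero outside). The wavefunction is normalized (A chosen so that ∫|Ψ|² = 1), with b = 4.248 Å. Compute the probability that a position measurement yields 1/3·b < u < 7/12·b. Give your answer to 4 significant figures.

P ≈ 0.4435

|Ψ|² is the probability density, so P = ∫_{1/3·b}^{7/12·b} |Ψ|² du.
With A² fixed by ∫|Ψ|² = 1, i.e. A² = (b^5/30)^(−1), substitute and integrate.
Substituting t = u/b, A² and the length scale cancel in the ratio: P = ∫_{1/3}^{7/12} t^2·(1 - t)^2 dt / ∫_{0}^{1} t^2·(1 - t)^2 dt.
With ∫ t^2·(1 - t)^2 dt = t^3·(6·t^2 - 15·t + 10)/30 + C, the region integral is ≈ 0.0147835 and the full one is 1/30.
The result is P = 0.44350.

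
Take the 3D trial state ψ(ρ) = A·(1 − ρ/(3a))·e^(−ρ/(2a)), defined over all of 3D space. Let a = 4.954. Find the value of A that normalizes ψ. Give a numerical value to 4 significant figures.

A ≈ 0.03133

Require ∫ |ψ|² 4πρ² dρ = 1 over the whole domain.
The angular integral contributes 4π, leaving ∫₀^∞ ρ²|ψ|² dρ.
∫|ψ|² 4πρ² dρ = A²·(8·π·a^3/3).
So A² = (8·π·a^3/3)^(−1).
Plugging in a = 4.954 yields A = 0.031333.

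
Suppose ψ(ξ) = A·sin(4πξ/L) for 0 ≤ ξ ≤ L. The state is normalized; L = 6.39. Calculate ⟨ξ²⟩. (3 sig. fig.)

⟨ξ^2⟩ ≈ 13.5

The expectation value is the |ψ|²-weighted average of ξ^2: ∫ ξ^2|ψ|² dξ.
With ∫₀^L sin²(nπξ/L) dξ = L/2, evaluating both integrals, ⟨ξ²⟩ = -L^2/(32·π^2) + L^2/3.
With L = 6.39, ⟨ξ^2⟩ = 13.48.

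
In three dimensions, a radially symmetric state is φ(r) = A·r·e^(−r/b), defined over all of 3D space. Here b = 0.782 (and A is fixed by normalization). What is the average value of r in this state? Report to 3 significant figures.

⟨r⟩ ≈ 1.96

By definition ⟨r⟩ = ∫ r |φ(r)|² 4πr² dr.
Using ∫₀^∞ rⁿ e^(−αr) dr = n!/αⁿ⁺¹, since the A² factors cancel between numerator and denominator, ⟨r⟩ = 5·b/2.
With b = 0.782, ⟨r⟩ = 1.955.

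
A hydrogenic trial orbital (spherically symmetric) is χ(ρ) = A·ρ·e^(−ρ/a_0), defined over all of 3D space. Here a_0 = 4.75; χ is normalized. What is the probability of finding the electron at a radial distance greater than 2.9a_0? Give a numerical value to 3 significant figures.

P ≈ 0.313

With dV = 4πρ²dρ, the probability is ∫|χ|² dV over ρ > 2.9a_0.
A² is fixed by ∫₀^∞ 4πρ²|χ|² dρ = 1, i.e. A² = (3·π·a_0^5)^(−1).
Substituting u = ρ/a_0, A², 4π and the length scale all cancel in the ratio: P = ∫_{2.9}^{∞} u^4·e^(-2·u) du / ∫_{0}^{∞} u^4·e^(-2·u) du.
Using ∫ u^4·e^(-2·u) du = -(u^4/2 + u^3 + 3·u^2/2 + 3·u/2 + 3/4)·e^(-2·u), the numerator is ≈ 0.23454 and the denominator is 3/4.
This evaluates to P = 0.3127.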